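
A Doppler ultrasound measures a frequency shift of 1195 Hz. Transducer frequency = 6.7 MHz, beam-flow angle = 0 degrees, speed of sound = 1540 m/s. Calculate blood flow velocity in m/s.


v = fd * c / (2 * f0 * cos(theta))
v = 1195 * 1540 / (2 * 6.7000e+06 * cos(0))
v = 0.1373 m/s


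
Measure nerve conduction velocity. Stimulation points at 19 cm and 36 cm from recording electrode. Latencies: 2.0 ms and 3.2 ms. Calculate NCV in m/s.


Distance = (36 - 19) / 100 = 0.17 m
dt = (3.2 - 2.0) / 1000 = 0.0012 s
NCV = dist / dt = 141.7 m/s


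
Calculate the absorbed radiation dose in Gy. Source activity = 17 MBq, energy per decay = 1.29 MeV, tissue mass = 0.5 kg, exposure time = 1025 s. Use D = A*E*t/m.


A = 17 MBq = 1.7000e+07 Bq
E = 1.29 MeV = 2.06658e-13 J
D = A*E*t/m = 1.7000e+07*2.06658e-13*1025/0.5
D = 0.007202 Gy


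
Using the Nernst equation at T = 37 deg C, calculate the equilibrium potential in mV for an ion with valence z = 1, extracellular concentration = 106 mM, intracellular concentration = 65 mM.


E = (RT/(zF)) * ln(C_out/C_in)
T = 37 + 273.15 = 310.15 K
E = (8.314 * 310.15 / (1 * 96485)) * ln(106/65)
E = 13.07 mV


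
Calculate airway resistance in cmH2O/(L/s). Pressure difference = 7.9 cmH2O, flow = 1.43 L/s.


R = dP / flow
R = 7.9 / 1.43
R = 5.524 cmH2O/(L/s)


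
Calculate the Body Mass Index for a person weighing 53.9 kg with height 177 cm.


BMI = weight / height^2
height = 177 cm = 1.77 m
BMI = 53.9 / 1.77^2
BMI = 17.2 kg/m^2


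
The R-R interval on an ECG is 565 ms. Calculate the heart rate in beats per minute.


HR = 60 / RR_interval(s)
RR = 565 ms = 0.565 s
HR = 60 / 0.565 = 106.2 bpm


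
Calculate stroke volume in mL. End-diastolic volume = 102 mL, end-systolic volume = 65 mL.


SV = EDV - ESV
SV = 102 - 65
SV = 37 mL


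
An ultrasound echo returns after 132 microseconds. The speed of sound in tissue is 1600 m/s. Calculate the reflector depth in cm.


depth = c * t / 2
t = 132 us = 1.3200e-04 s
depth = 1600 * 1.3200e-04 / 2
depth = 0.1056 m = 10.56 cm


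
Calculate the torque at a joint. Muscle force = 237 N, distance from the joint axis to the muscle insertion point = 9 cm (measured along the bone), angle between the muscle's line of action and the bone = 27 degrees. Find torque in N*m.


Torque = F * d * sin(theta)   (moment arm = d*sin(theta))
d = 9 cm = 0.09 m
Torque = 237 * 0.09 * sin(27)
Torque = 9.684 N*m


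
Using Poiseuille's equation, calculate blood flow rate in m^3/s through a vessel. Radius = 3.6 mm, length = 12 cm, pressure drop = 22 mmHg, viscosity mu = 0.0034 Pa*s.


Q = pi*r^4*dP / (8*mu*L)
r = 0.0036 m, L = 0.12 m
dP = 22 mmHg = 2933.084 Pa
Q = 4.7417e-04 m^3/s


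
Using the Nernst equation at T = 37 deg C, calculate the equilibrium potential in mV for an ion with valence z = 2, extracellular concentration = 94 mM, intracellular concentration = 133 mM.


E = (RT/(zF)) * ln(C_out/C_in)
T = 37 + 273.15 = 310.15 K
E = (8.314 * 310.15 / (2 * 96485)) * ln(94/133)
E = -4.638 mV


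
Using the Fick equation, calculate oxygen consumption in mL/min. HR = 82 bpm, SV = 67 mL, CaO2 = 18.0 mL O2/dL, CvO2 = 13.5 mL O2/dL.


CO = HR*SV = 82*67/1000 = 5.494 L/min
a-v O2 diff = 18.0 - 13.5 = 4.5 mL/dL
VO2 = CO * (CaO2-CvO2) * 10 dL/L
VO2 = 5.494 * 4.5 * 10
VO2 = 247.2 mL/min


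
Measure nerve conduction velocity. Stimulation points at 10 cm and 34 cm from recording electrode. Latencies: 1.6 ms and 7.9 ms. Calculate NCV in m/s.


Distance = (34 - 10) / 100 = 0.24 m
dt = (7.9 - 1.6) / 1000 = 0.0063 s
NCV = dist / dt = 38.1 m/s


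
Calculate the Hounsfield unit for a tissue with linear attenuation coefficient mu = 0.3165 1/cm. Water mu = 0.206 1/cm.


HU = ((mu_tissue - mu_water) / mu_water) * 1000
HU = ((0.3165 - 0.206) / 0.206) * 1000
HU = 536.4


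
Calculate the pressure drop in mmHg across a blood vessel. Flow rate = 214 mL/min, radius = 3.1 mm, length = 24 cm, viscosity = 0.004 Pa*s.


dP = 8*mu*L*Q / (pi*r^4)
Q = 214 mL/min = 3.56667e-06 m^3/s
dP = 94.4121 Pa = 94.4121 / 133.322 mmHg = 0.7082 mmHg


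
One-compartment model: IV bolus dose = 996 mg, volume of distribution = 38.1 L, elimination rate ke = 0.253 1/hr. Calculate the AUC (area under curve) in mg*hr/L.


C0 = Dose/Vd = 996/38.1 = 26.1417 mg/L
AUC = C0/ke = 26.1417/0.253
AUC = 103.3 mg*hr/L


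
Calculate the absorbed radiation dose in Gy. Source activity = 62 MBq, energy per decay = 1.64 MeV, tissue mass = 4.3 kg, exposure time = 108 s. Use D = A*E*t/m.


A = 62 MBq = 6.2000e+07 Bq
E = 1.64 MeV = 2.62728e-13 J
D = A*E*t/m = 6.2000e+07*2.62728e-13*108/4.3
D = 4.0912e-04 Gy


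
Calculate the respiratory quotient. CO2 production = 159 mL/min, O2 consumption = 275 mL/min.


RQ = VCO2 / VO2
RQ = 159 / 275
RQ = 0.5782


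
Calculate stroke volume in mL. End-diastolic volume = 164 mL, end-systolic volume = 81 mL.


SV = EDV - ESV
SV = 164 - 81
SV = 83 mL


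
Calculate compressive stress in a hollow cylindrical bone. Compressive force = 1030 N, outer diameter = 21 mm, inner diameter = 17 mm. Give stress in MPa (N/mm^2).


A = pi*(r_o^2 - r_i^2)
r_o = 10.5 mm, r_i = 8.5 mm
A = 119.381 mm^2
sigma = F/A = 1030 / 119.381
sigma = 8.628 MPa


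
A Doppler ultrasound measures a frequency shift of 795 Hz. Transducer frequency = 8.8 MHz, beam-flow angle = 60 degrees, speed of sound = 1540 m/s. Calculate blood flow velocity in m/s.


v = fd * c / (2 * f0 * cos(theta))
v = 795 * 1540 / (2 * 8.8000e+06 * cos(60))
v = 0.1391 m/s


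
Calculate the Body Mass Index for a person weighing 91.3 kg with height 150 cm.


BMI = weight / height^2
height = 150 cm = 1.5 m
BMI = 91.3 / 1.5^2
BMI = 40.58 kg/m^2


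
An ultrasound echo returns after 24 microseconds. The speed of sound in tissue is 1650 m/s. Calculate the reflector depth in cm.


depth = c * t / 2
t = 24 us = 2.4000e-05 s
depth = 1650 * 2.4000e-05 / 2
depth = 0.0198 m = 1.98 cm


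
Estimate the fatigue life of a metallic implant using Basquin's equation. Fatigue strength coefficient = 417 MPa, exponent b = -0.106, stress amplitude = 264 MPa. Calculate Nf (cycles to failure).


sigma_a = sigma_f' * (2Nf)^b
2Nf = (sigma_a/sigma_f')^(1/b)
2Nf = (264/417)^(1/-0.106)
2Nf = 74.635355
Nf = 37.32


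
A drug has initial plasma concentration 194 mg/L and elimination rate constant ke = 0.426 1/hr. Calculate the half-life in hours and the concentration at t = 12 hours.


t_half = ln(2) / ke = 0.693147 / 0.426 = 1.627 hr
C(t) = C0 * exp(-ke*t) = 194 * exp(-0.426*12)
C(12) = 1.169 mg/L


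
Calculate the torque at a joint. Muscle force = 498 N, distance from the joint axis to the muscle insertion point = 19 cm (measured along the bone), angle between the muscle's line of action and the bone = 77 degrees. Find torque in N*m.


Torque = F * d * sin(theta)   (moment arm = d*sin(theta))
d = 19 cm = 0.19 m
Torque = 498 * 0.19 * sin(77)
Torque = 92.19 N*m


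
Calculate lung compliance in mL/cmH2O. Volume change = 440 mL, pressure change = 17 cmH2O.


C = dV / dP
C = 440 / 17
C = 25.88 mL/cmH2O


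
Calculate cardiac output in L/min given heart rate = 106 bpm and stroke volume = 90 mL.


CO = HR * SV
CO = 106 * 90 / 1000
CO = 9.54 L/min


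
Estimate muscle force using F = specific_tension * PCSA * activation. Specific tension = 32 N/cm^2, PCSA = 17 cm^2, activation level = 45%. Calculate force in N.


F = sigma * PCSA * activation
F = 32 * 17 * 0.45
F = 244.8 N


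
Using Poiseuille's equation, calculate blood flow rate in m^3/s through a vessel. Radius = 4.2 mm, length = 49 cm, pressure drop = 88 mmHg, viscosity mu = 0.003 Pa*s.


Q = pi*r^4*dP / (8*mu*L)
r = 0.0042 m, L = 0.49 m
dP = 88 mmHg = 11732.336 Pa
Q = 9.7527e-04 m^3/s


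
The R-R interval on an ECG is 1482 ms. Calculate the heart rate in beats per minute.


HR = 60 / RR_interval(s)
RR = 1482 ms = 1.482 s
HR = 60 / 1.482 = 40.49 bpm


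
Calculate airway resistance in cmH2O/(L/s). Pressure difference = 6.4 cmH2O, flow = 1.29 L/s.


R = dP / flow
R = 6.4 / 1.29
R = 4.961 cmH2O/(L/s)


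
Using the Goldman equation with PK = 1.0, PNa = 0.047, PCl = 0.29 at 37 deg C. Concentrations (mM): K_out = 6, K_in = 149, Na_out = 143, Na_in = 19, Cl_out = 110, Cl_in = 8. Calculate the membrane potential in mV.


Vm = (RT/F)*ln((PK*Ko + PNa*Nao + PCl*Cli)/(PK*Ki + PNa*Nai + PCl*Clo))
Numer = 15.041, Denom = 181.793
Vm = -66.6 mV


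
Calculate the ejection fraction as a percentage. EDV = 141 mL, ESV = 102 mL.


SV = EDV - ESV = 141 - 102 = 39 mL
EF = SV/EDV * 100 = 39/141 * 100
EF = 27.66%


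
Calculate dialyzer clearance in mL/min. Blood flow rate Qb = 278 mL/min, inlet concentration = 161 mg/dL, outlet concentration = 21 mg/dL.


K = Qb * (Cb_in - Cb_out) / Cb_in
K = 278 * (161 - 21) / 161
K = 241.7 mL/min


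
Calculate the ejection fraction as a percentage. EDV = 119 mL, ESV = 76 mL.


SV = EDV - ESV = 119 - 76 = 43 mL
EF = SV/EDV * 100 = 43/119 * 100
EF = 36.13%


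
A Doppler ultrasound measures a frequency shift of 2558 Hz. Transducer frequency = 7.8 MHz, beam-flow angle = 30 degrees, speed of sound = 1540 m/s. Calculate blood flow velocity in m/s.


v = fd * c / (2 * f0 * cos(theta))
v = 2558 * 1540 / (2 * 7.8000e+06 * cos(30))
v = 0.2916 m/s


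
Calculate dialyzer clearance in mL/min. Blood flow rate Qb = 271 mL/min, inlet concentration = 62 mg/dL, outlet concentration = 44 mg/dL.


K = Qb * (Cb_in - Cb_out) / Cb_in
K = 271 * (62 - 44) / 62
K = 78.68 mL/min


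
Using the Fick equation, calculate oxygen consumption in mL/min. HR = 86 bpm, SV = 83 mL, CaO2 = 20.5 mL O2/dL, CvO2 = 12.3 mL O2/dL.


CO = HR*SV = 86*83/1000 = 7.138 L/min
a-v O2 diff = 20.5 - 12.3 = 8.2 mL/dL
VO2 = CO * (CaO2-CvO2) * 10 dL/L
VO2 = 7.138 * 8.2 * 10
VO2 = 585.3 mL/min


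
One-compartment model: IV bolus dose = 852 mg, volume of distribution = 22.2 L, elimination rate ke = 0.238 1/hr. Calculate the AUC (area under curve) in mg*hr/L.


C0 = Dose/Vd = 852/22.2 = 38.3784 mg/L
AUC = C0/ke = 38.3784/0.238
AUC = 161.3 mg*hr/L


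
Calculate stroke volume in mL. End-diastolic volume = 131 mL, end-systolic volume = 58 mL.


SV = EDV - ESV
SV = 131 - 58
SV = 73 mL


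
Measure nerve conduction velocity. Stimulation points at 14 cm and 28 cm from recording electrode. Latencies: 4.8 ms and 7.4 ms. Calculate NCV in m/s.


Distance = (28 - 14) / 100 = 0.14 m
dt = (7.4 - 4.8) / 1000 = 0.0026 s
NCV = dist / dt = 53.85 m/s


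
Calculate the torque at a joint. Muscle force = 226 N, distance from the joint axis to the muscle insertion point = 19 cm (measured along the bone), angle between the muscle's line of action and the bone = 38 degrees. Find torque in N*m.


Torque = F * d * sin(theta)   (moment arm = d*sin(theta))
d = 19 cm = 0.19 m
Torque = 226 * 0.19 * sin(38)
Torque = 26.44 N*m


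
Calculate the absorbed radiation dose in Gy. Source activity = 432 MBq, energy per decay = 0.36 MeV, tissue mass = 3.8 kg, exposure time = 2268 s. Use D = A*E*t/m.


A = 432 MBq = 4.3200e+08 Bq
E = 0.36 MeV = 5.7672e-14 J
D = A*E*t/m = 4.3200e+08*5.7672e-14*2268/3.8
D = 0.01487 Gy


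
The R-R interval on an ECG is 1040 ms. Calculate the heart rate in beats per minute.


HR = 60 / RR_interval(s)
RR = 1040 ms = 1.04 s
HR = 60 / 1.04 = 57.69 bpm


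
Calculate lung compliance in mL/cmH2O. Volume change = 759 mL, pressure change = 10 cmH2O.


C = dV / dP
C = 759 / 10
C = 75.9 mL/cmH2O


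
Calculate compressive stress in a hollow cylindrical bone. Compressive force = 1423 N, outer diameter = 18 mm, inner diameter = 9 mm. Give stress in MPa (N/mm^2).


A = pi*(r_o^2 - r_i^2)
r_o = 9 mm, r_i = 4.5 mm
A = 190.852 mm^2
sigma = F/A = 1423 / 190.852
sigma = 7.456 MPa


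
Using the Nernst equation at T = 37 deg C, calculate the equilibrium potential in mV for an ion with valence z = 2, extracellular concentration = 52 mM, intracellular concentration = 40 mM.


E = (RT/(zF)) * ln(C_out/C_in)
T = 37 + 273.15 = 310.15 K
E = (8.314 * 310.15 / (2 * 96485)) * ln(52/40)
E = 3.506 mV


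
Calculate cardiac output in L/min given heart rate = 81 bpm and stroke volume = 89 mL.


CO = HR * SV
CO = 81 * 89 / 1000
CO = 7.209 L/min


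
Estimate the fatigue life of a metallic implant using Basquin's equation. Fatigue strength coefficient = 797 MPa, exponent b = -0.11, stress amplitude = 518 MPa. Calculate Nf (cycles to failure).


sigma_a = sigma_f' * (2Nf)^b
2Nf = (sigma_a/sigma_f')^(1/b)
2Nf = (518/797)^(1/-0.11)
2Nf = 50.253781
Nf = 25.13


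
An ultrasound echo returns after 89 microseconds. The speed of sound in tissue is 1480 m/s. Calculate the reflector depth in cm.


depth = c * t / 2
t = 89 us = 8.9000e-05 s
depth = 1480 * 8.9000e-05 / 2
depth = 0.06586 m = 6.586 cm


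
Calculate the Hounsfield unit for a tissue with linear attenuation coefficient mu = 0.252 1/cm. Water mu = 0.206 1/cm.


HU = ((mu_tissue - mu_water) / mu_water) * 1000
HU = ((0.252 - 0.206) / 0.206) * 1000
HU = 223.3


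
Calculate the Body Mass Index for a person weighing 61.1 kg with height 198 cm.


BMI = weight / height^2
height = 198 cm = 1.98 m
BMI = 61.1 / 1.98^2
BMI = 15.59 kg/m^2


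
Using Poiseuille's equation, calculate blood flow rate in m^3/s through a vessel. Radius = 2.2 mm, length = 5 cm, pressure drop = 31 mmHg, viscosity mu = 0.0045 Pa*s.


Q = pi*r^4*dP / (8*mu*L)
r = 0.0022 m, L = 0.05 m
dP = 31 mmHg = 4132.982 Pa
Q = 1.6898e-04 m^3/s


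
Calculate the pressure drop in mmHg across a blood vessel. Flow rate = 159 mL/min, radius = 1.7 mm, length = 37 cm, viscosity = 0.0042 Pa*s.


dP = 8*mu*L*Q / (pi*r^4)
Q = 159 mL/min = 2.65e-06 m^3/s
dP = 1255.57 Pa = 1255.57 / 133.322 mmHg = 9.418 mmHg


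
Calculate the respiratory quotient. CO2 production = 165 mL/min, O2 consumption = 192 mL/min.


RQ = VCO2 / VO2
RQ = 165 / 192
RQ = 0.8594


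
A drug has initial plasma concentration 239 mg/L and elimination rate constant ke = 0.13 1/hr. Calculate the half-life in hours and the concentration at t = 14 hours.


t_half = ln(2) / ke = 0.693147 / 0.13 = 5.332 hr
C(t) = C0 * exp(-ke*t) = 239 * exp(-0.13*14)
C(14) = 38.72 mg/L


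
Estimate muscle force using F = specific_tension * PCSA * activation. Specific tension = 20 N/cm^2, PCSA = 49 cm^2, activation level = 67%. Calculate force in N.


F = sigma * PCSA * activation
F = 20 * 49 * 0.67
F = 656.6 N


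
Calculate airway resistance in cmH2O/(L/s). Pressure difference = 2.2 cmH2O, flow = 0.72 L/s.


R = dP / flow
R = 2.2 / 0.72
R = 3.056 cmH2O/(L/s)


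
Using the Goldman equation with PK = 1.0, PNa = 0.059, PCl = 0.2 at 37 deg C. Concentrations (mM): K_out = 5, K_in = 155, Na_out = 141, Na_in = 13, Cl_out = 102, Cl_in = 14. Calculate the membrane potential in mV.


Vm = (RT/F)*ln((PK*Ko + PNa*Nao + PCl*Cli)/(PK*Ki + PNa*Nai + PCl*Clo))
Numer = 16.119, Denom = 176.167
Vm = -63.91 mV


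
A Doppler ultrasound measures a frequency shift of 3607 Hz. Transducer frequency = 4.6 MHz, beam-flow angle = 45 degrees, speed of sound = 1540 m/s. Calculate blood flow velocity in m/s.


v = fd * c / (2 * f0 * cos(theta))
v = 3607 * 1540 / (2 * 4.6000e+06 * cos(45))
v = 0.8539 m/s


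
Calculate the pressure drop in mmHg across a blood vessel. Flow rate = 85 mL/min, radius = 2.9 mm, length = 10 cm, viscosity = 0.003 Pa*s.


dP = 8*mu*L*Q / (pi*r^4)
Q = 85 mL/min = 1.41667e-06 m^3/s
dP = 15.3016 Pa = 15.3016 / 133.322 mmHg = 0.1148 mmHg


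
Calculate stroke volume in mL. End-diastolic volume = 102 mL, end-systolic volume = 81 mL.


SV = EDV - ESV
SV = 102 - 81
SV = 21 mL


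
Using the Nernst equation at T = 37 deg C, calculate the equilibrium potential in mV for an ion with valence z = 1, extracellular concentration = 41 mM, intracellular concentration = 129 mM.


E = (RT/(zF)) * ln(C_out/C_in)
T = 37 + 273.15 = 310.15 K
E = (8.314 * 310.15 / (1 * 96485)) * ln(41/129)
E = -30.63 mV


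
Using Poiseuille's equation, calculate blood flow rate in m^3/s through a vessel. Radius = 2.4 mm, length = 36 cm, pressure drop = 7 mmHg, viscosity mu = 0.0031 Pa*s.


Q = pi*r^4*dP / (8*mu*L)
r = 0.0024 m, L = 0.36 m
dP = 7 mmHg = 933.254 Pa
Q = 1.0895e-05 m^3/s


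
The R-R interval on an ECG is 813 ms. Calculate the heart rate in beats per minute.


HR = 60 / RR_interval(s)
RR = 813 ms = 0.813 s
HR = 60 / 0.813 = 73.8 bpm


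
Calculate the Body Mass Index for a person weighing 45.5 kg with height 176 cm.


BMI = weight / height^2
height = 176 cm = 1.76 m
BMI = 45.5 / 1.76^2
BMI = 14.69 kg/m^2


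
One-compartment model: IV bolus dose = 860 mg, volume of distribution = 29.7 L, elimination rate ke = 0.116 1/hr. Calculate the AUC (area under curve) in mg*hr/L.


C0 = Dose/Vd = 860/29.7 = 28.9562 mg/L
AUC = C0/ke = 28.9562/0.116
AUC = 249.6 mg*hr/L


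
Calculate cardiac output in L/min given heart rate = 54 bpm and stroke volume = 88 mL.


CO = HR * SV
CO = 54 * 88 / 1000
CO = 4.752 L/min


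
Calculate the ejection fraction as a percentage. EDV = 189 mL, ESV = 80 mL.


SV = EDV - ESV = 189 - 80 = 109 mL
EF = SV/EDV * 100 = 109/189 * 100
EF = 57.67%


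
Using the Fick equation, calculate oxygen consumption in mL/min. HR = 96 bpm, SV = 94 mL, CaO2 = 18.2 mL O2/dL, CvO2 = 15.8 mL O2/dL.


CO = HR*SV = 96*94/1000 = 9.024 L/min
a-v O2 diff = 18.2 - 15.8 = 2.4 mL/dL
VO2 = CO * (CaO2-CvO2) * 10 dL/L
VO2 = 9.024 * 2.4 * 10
VO2 = 216.6 mL/min


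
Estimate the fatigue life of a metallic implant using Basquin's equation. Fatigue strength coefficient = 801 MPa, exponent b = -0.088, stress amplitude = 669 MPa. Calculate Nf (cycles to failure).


sigma_a = sigma_f' * (2Nf)^b
2Nf = (sigma_a/sigma_f')^(1/b)
2Nf = (669/801)^(1/-0.088)
2Nf = 7.7394317
Nf = 3.87


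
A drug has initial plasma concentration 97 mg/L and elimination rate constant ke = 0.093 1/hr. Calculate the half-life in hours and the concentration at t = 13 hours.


t_half = ln(2) / ke = 0.693147 / 0.093 = 7.453 hr
C(t) = C0 * exp(-ke*t) = 97 * exp(-0.093*13)
C(13) = 28.95 mg/L


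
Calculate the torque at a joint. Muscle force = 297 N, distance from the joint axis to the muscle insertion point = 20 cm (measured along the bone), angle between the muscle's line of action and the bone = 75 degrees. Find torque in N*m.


Torque = F * d * sin(theta)   (moment arm = d*sin(theta))
d = 20 cm = 0.2 m
Torque = 297 * 0.2 * sin(75)
Torque = 57.38 N*m


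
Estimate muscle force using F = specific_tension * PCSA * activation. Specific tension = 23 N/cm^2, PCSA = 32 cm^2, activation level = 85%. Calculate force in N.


F = sigma * PCSA * activation
F = 23 * 32 * 0.85
F = 625.6 N


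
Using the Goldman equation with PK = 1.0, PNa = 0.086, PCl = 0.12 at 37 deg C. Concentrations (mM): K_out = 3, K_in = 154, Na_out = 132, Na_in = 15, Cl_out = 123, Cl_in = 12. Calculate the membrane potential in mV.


Vm = (RT/F)*ln((PK*Ko + PNa*Nao + PCl*Cli)/(PK*Ki + PNa*Nai + PCl*Clo))
Numer = 15.792, Denom = 170.05
Vm = -63.51 mV


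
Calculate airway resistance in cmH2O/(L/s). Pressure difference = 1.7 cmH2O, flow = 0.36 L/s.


R = dP / flow
R = 1.7 / 0.36
R = 4.722 cmH2O/(L/s)


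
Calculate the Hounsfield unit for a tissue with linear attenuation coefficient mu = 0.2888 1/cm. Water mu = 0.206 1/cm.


HU = ((mu_tissue - mu_water) / mu_water) * 1000
HU = ((0.2888 - 0.206) / 0.206) * 1000
HU = 401.9


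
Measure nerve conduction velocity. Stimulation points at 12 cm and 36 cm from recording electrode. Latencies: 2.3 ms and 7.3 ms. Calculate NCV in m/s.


Distance = (36 - 12) / 100 = 0.24 m
dt = (7.3 - 2.3) / 1000 = 0.005 s
NCV = dist / dt = 48 m/s


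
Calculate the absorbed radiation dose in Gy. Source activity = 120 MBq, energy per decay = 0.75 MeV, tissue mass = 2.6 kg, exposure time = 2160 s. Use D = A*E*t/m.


A = 120 MBq = 1.2000e+08 Bq
E = 0.75 MeV = 1.2015e-13 J
D = A*E*t/m = 1.2000e+08*1.2015e-13*2160/2.6
D = 0.01198 Gy


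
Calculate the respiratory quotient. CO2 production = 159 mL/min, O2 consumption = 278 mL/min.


RQ = VCO2 / VO2
RQ = 159 / 278
RQ = 0.5719


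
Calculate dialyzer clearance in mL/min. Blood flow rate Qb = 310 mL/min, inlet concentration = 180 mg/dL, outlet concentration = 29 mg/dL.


K = Qb * (Cb_in - Cb_out) / Cb_in
K = 310 * (180 - 29) / 180
K = 260.1 mL/min


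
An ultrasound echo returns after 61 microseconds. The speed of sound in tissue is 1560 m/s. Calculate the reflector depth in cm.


depth = c * t / 2
t = 61 us = 6.1000e-05 s
depth = 1560 * 6.1000e-05 / 2
depth = 0.04758 m = 4.758 cm


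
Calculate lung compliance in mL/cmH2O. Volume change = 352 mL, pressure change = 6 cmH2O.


C = dV / dP
C = 352 / 6
C = 58.67 mL/cmH2O


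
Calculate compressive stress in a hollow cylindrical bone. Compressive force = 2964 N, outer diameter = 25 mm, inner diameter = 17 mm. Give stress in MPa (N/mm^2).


A = pi*(r_o^2 - r_i^2)
r_o = 12.5 mm, r_i = 8.5 mm
A = 263.894 mm^2
sigma = F/A = 2964 / 263.894
sigma = 11.23 MPa


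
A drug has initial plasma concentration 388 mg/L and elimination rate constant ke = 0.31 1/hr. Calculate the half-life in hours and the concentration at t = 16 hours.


t_half = ln(2) / ke = 0.693147 / 0.31 = 2.236 hr
C(t) = C0 * exp(-ke*t) = 388 * exp(-0.31*16)
C(16) = 2.721 mg/L


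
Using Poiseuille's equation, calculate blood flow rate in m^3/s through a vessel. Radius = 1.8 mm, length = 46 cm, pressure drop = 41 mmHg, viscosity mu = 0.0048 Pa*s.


Q = pi*r^4*dP / (8*mu*L)
r = 0.0018 m, L = 0.46 m
dP = 41 mmHg = 5466.202 Pa
Q = 1.0206e-05 m^3/s


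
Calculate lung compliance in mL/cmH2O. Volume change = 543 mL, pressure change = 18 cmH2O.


C = dV / dP
C = 543 / 18
C = 30.17 mL/cmH2O


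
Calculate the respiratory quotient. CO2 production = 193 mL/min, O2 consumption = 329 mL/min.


RQ = VCO2 / VO2
RQ = 193 / 329
RQ = 0.5866


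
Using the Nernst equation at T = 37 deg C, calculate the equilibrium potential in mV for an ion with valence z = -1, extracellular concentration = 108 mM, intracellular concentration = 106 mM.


E = (RT/(zF)) * ln(C_out/C_in)
T = 37 + 273.15 = 310.15 K
E = (8.314 * 310.15 / (-1 * 96485)) * ln(108/106)
E = -0.4996 mV


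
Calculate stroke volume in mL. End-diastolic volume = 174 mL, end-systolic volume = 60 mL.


SV = EDV - ESV
SV = 174 - 60
SV = 114 mL


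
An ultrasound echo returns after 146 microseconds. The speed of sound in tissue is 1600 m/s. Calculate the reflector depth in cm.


depth = c * t / 2
t = 146 us = 1.4600e-04 s
depth = 1600 * 1.4600e-04 / 2
depth = 0.1168 m = 11.68 cm


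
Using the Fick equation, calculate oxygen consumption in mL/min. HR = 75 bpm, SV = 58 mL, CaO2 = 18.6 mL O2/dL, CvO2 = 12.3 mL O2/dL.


CO = HR*SV = 75*58/1000 = 4.35 L/min
a-v O2 diff = 18.6 - 12.3 = 6.3 mL/dL
VO2 = CO * (CaO2-CvO2) * 10 dL/L
VO2 = 4.35 * 6.3 * 10
VO2 = 274.1 mL/min


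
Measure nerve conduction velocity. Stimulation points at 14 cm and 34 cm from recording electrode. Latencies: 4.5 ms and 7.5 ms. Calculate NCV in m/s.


Distance = (34 - 14) / 100 = 0.2 m
dt = (7.5 - 4.5) / 1000 = 0.003 s
NCV = dist / dt = 66.67 m/s


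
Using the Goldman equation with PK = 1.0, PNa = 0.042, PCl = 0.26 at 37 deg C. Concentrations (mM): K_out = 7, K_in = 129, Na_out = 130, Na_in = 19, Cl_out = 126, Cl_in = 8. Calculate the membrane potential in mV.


Vm = (RT/F)*ln((PK*Ko + PNa*Nao + PCl*Cli)/(PK*Ki + PNa*Nai + PCl*Clo))
Numer = 14.54, Denom = 162.558
Vm = -64.52 mV


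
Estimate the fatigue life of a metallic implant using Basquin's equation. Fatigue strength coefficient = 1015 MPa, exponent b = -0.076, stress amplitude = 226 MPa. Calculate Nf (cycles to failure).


sigma_a = sigma_f' * (2Nf)^b
2Nf = (sigma_a/sigma_f')^(1/b)
2Nf = (226/1015)^(1/-0.076)
2Nf = 3.834005e+08
Nf = 1.9170e+08


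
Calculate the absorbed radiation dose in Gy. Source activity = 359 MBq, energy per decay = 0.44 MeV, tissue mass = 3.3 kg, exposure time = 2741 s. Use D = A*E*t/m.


A = 359 MBq = 3.5900e+08 Bq
E = 0.44 MeV = 7.0488e-14 J
D = A*E*t/m = 3.5900e+08*7.0488e-14*2741/3.3
D = 0.02102 Gy


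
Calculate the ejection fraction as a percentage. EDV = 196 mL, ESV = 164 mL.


SV = EDV - ESV = 196 - 164 = 32 mL
EF = SV/EDV * 100 = 32/196 * 100
EF = 16.33%


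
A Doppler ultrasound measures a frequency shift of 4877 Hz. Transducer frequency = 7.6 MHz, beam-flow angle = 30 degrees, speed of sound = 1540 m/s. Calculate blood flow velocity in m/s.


v = fd * c / (2 * f0 * cos(theta))
v = 4877 * 1540 / (2 * 7.6000e+06 * cos(30))
v = 0.5706 m/s


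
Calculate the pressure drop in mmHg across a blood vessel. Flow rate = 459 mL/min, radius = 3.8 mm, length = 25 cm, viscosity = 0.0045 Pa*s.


dP = 8*mu*L*Q / (pi*r^4)
Q = 459 mL/min = 7.65e-06 m^3/s
dP = 105.104 Pa = 105.104 / 133.322 mmHg = 0.7883 mmHg


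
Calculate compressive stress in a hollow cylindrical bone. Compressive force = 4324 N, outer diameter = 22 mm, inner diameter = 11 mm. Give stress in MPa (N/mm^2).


A = pi*(r_o^2 - r_i^2)
r_o = 11 mm, r_i = 5.5 mm
A = 285.1 mm^2
sigma = F/A = 4324 / 285.1
sigma = 15.17 MPa


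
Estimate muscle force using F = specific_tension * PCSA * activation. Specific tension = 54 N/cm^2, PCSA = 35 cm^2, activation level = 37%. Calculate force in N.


F = sigma * PCSA * activation
F = 54 * 35 * 0.37
F = 699.3 N


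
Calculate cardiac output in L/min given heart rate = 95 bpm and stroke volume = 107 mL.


CO = HR * SV
CO = 95 * 107 / 1000
CO = 10.16 L/min


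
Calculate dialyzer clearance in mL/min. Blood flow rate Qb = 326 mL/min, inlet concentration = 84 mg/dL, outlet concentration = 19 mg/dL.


K = Qb * (Cb_in - Cb_out) / Cb_in
K = 326 * (84 - 19) / 84
K = 252.3 mL/min


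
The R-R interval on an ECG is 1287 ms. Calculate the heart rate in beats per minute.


HR = 60 / RR_interval(s)
RR = 1287 ms = 1.287 s
HR = 60 / 1.287 = 46.62 bpm


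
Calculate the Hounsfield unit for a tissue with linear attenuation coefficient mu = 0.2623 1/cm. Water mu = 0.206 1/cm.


HU = ((mu_tissue - mu_water) / mu_water) * 1000
HU = ((0.2623 - 0.206) / 0.206) * 1000
HU = 273.3


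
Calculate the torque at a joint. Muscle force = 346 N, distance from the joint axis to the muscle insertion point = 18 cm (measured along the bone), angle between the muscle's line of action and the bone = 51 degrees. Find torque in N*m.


Torque = F * d * sin(theta)   (moment arm = d*sin(theta))
d = 18 cm = 0.18 m
Torque = 346 * 0.18 * sin(51)
Torque = 48.4 N*m


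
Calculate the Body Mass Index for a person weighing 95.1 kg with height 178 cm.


BMI = weight / height^2
height = 178 cm = 1.78 m
BMI = 95.1 / 1.78^2
BMI = 30.02 kg/m^2


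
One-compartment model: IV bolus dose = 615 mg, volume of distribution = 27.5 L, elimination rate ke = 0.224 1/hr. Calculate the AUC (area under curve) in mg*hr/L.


C0 = Dose/Vd = 615/27.5 = 22.3636 mg/L
AUC = C0/ke = 22.3636/0.224
AUC = 99.84 mg*hr/L


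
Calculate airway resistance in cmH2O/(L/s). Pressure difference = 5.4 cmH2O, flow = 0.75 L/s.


R = dP / flow
R = 5.4 / 0.75
R = 7.2 cmH2O/(L/s)


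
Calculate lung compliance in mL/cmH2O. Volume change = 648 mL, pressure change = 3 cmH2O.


C = dV / dP
C = 648 / 3
C = 216 mL/cmH2O


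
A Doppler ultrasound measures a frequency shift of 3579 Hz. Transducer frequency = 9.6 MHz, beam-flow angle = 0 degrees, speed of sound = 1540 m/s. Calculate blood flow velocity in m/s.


v = fd * c / (2 * f0 * cos(theta))
v = 3579 * 1540 / (2 * 9.6000e+06 * cos(0))
v = 0.2871 m/s


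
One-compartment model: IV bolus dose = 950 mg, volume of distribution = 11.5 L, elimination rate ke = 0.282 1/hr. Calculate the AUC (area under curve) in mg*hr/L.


C0 = Dose/Vd = 950/11.5 = 82.6087 mg/L
AUC = C0/ke = 82.6087/0.282
AUC = 292.9 mg*hr/L


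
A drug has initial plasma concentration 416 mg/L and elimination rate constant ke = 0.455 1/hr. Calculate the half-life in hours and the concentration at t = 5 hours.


t_half = ln(2) / ke = 0.693147 / 0.455 = 1.523 hr
C(t) = C0 * exp(-ke*t) = 416 * exp(-0.455*5)
C(5) = 42.76 mg/L


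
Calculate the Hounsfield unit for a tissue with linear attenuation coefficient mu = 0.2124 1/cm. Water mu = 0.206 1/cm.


HU = ((mu_tissue - mu_water) / mu_water) * 1000
HU = ((0.2124 - 0.206) / 0.206) * 1000
HU = 31.07


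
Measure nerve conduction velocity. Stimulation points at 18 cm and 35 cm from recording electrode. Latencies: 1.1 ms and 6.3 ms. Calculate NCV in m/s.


Distance = (35 - 18) / 100 = 0.17 m
dt = (6.3 - 1.1) / 1000 = 0.0052 s
NCV = dist / dt = 32.69 m/s


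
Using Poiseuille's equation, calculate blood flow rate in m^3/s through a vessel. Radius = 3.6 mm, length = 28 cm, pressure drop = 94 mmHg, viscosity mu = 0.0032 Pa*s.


Q = pi*r^4*dP / (8*mu*L)
r = 0.0036 m, L = 0.28 m
dP = 94 mmHg = 12532.268 Pa
Q = 9.2255e-04 m^3/s


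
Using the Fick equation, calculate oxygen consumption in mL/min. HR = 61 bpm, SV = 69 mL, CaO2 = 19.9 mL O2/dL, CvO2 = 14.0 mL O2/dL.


CO = HR*SV = 61*69/1000 = 4.209 L/min
a-v O2 diff = 19.9 - 14.0 = 5.9 mL/dL
VO2 = CO * (CaO2-CvO2) * 10 dL/L
VO2 = 4.209 * 5.9 * 10
VO2 = 248.3 mL/min


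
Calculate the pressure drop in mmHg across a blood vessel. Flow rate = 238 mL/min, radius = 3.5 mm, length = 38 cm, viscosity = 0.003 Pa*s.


dP = 8*mu*L*Q / (pi*r^4)
Q = 238 mL/min = 3.96667e-06 m^3/s
dP = 76.7359 Pa = 76.7359 / 133.322 mmHg = 0.5756 mmHg


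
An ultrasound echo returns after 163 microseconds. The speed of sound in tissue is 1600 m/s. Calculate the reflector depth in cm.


depth = c * t / 2
t = 163 us = 1.6300e-04 s
depth = 1600 * 1.6300e-04 / 2
depth = 0.1304 m = 13.04 cm


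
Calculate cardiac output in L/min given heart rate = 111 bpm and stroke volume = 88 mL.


CO = HR * SV
CO = 111 * 88 / 1000
CO = 9.768 L/min


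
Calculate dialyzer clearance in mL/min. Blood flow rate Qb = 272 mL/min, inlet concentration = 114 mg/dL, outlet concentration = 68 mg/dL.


K = Qb * (Cb_in - Cb_out) / Cb_in
K = 272 * (114 - 68) / 114
K = 109.8 mL/min


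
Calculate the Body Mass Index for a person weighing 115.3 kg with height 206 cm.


BMI = weight / height^2
height = 206 cm = 2.06 m
BMI = 115.3 / 2.06^2
BMI = 27.17 kg/m^2


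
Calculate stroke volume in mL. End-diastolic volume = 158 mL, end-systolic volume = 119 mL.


SV = EDV - ESV
SV = 158 - 119
SV = 39 mL


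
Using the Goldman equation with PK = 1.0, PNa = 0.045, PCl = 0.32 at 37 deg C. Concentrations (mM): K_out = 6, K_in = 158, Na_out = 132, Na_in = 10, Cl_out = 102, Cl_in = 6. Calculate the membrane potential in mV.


Vm = (RT/F)*ln((PK*Ko + PNa*Nao + PCl*Cli)/(PK*Ki + PNa*Nai + PCl*Clo))
Numer = 13.86, Denom = 191.09
Vm = -70.12 mV


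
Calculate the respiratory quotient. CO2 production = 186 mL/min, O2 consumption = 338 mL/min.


RQ = VCO2 / VO2
RQ = 186 / 338
RQ = 0.5503


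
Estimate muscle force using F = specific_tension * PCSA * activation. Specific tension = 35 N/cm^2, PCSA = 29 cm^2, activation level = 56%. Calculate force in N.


F = sigma * PCSA * activation
F = 35 * 29 * 0.56
F = 568.4 N


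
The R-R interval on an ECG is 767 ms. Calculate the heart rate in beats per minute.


HR = 60 / RR_interval(s)
RR = 767 ms = 0.767 s
HR = 60 / 0.767 = 78.23 bpm


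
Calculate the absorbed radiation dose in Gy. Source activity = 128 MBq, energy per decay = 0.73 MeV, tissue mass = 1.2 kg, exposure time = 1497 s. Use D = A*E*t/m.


A = 128 MBq = 1.2800e+08 Bq
E = 0.73 MeV = 1.16946e-13 J
D = A*E*t/m = 1.2800e+08*1.16946e-13*1497/1.2
D = 0.01867 Gy


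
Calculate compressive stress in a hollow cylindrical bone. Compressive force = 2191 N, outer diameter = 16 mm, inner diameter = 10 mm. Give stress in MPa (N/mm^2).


A = pi*(r_o^2 - r_i^2)
r_o = 8 mm, r_i = 5 mm
A = 122.522 mm^2
sigma = F/A = 2191 / 122.522
sigma = 17.88 MPa


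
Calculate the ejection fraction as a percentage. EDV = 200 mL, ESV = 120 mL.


SV = EDV - ESV = 200 - 120 = 80 mL
EF = SV/EDV * 100 = 80/200 * 100
EF = 40%


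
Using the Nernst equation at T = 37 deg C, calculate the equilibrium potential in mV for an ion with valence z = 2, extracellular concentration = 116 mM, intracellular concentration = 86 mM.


E = (RT/(zF)) * ln(C_out/C_in)
T = 37 + 273.15 = 310.15 K
E = (8.314 * 310.15 / (2 * 96485)) * ln(116/86)
E = 3.999 mV


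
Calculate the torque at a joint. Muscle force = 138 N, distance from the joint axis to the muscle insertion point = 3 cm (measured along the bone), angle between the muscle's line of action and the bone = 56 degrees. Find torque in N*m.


Torque = F * d * sin(theta)   (moment arm = d*sin(theta))
d = 3 cm = 0.03 m
Torque = 138 * 0.03 * sin(56)
Torque = 3.432 N*m


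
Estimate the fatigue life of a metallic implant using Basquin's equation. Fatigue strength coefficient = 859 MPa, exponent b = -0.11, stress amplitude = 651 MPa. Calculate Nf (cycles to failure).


sigma_a = sigma_f' * (2Nf)^b
2Nf = (sigma_a/sigma_f')^(1/b)
2Nf = (651/859)^(1/-0.11)
2Nf = 12.435296
Nf = 6.218


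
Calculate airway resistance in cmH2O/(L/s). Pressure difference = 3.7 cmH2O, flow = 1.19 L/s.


R = dP / flow
R = 3.7 / 1.19
R = 3.109 cmH2O/(L/s)


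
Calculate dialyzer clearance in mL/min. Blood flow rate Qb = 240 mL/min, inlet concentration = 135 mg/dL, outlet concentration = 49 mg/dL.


K = Qb * (Cb_in - Cb_out) / Cb_in
K = 240 * (135 - 49) / 135
K = 152.9 mL/min


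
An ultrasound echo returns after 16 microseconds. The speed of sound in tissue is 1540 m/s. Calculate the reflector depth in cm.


depth = c * t / 2
t = 16 us = 1.6000e-05 s
depth = 1540 * 1.6000e-05 / 2
depth = 0.01232 m = 1.232 cm


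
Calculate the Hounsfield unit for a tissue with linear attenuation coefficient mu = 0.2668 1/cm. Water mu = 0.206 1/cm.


HU = ((mu_tissue - mu_water) / mu_water) * 1000
HU = ((0.2668 - 0.206) / 0.206) * 1000
HU = 295.1


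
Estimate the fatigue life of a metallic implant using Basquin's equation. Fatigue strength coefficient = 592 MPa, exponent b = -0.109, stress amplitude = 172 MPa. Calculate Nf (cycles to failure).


sigma_a = sigma_f' * (2Nf)^b
2Nf = (sigma_a/sigma_f')^(1/b)
2Nf = (172/592)^(1/-0.109)
2Nf = 84083.118
Nf = 4.204e+04


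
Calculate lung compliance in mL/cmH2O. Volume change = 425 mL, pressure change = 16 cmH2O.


C = dV / dP
C = 425 / 16
C = 26.56 mL/cmH2O


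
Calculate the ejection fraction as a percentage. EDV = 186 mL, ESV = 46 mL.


SV = EDV - ESV = 186 - 46 = 140 mL
EF = SV/EDV * 100 = 140/186 * 100
EF = 75.27%


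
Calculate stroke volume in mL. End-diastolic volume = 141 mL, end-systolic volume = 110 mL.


SV = EDV - ESV
SV = 141 - 110
SV = 31 mL


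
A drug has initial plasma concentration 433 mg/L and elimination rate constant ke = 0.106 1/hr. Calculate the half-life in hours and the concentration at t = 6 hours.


t_half = ln(2) / ke = 0.693147 / 0.106 = 6.539 hr
C(t) = C0 * exp(-ke*t) = 433 * exp(-0.106*6)
C(6) = 229.2 mg/L


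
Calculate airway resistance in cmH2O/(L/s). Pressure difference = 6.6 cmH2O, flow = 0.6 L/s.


R = dP / flow
R = 6.6 / 0.6
R = 11 cmH2O/(L/s)


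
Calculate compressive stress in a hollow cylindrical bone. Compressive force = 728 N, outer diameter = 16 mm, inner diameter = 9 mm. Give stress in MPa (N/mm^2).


A = pi*(r_o^2 - r_i^2)
r_o = 8 mm, r_i = 4.5 mm
A = 137.445 mm^2
sigma = F/A = 728 / 137.445
sigma = 5.297 MPa


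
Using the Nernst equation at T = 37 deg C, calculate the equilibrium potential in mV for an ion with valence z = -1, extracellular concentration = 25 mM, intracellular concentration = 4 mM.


E = (RT/(zF)) * ln(C_out/C_in)
T = 37 + 273.15 = 310.15 K
E = (8.314 * 310.15 / (-1 * 96485)) * ln(25/4)
E = -48.98 mV


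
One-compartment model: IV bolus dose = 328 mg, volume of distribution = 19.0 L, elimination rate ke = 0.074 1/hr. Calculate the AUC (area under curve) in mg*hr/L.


C0 = Dose/Vd = 328/19.0 = 17.2632 mg/L
AUC = C0/ke = 17.2632/0.074
AUC = 233.3 mg*hr/L


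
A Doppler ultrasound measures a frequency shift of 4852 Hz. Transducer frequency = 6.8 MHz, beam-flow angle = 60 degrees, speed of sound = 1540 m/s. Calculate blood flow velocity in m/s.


v = fd * c / (2 * f0 * cos(theta))
v = 4852 * 1540 / (2 * 6.8000e+06 * cos(60))
v = 1.099 m/s


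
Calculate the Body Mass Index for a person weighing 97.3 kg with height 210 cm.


BMI = weight / height^2
height = 210 cm = 2.1 m
BMI = 97.3 / 2.1^2
BMI = 22.06 kg/m^2


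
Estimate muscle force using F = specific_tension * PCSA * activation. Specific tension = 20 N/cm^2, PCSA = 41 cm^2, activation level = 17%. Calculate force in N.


F = sigma * PCSA * activation
F = 20 * 41 * 0.17
F = 139.4 N


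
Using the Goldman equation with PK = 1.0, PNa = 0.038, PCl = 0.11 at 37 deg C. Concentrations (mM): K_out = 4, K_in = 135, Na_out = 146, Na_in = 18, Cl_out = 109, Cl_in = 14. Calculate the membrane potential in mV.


Vm = (RT/F)*ln((PK*Ko + PNa*Nao + PCl*Cli)/(PK*Ki + PNa*Nai + PCl*Clo))
Numer = 11.088, Denom = 147.674
Vm = -69.2 mV


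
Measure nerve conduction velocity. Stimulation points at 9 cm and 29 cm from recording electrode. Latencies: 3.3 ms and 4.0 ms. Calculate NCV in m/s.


Distance = (29 - 9) / 100 = 0.2 m
dt = (4.0 - 3.3) / 1000 = 7.0000e-04 s
NCV = dist / dt = 285.7 m/s


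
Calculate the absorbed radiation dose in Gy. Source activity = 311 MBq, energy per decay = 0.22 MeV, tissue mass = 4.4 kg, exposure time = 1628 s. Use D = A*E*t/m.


A = 311 MBq = 3.1100e+08 Bq
E = 0.22 MeV = 3.5244e-14 J
D = A*E*t/m = 3.1100e+08*3.5244e-14*1628/4.4
D = 0.004056 Gy


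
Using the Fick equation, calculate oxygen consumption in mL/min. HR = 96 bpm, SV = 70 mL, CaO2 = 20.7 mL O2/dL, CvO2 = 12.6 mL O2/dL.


CO = HR*SV = 96*70/1000 = 6.72 L/min
a-v O2 diff = 20.7 - 12.6 = 8.1 mL/dL
VO2 = CO * (CaO2-CvO2) * 10 dL/L
VO2 = 6.72 * 8.1 * 10
VO2 = 544.3 mL/min


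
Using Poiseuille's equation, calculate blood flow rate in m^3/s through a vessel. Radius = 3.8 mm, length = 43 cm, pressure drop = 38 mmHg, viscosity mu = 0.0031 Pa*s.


Q = pi*r^4*dP / (8*mu*L)
r = 0.0038 m, L = 0.43 m
dP = 38 mmHg = 5066.236 Pa
Q = 3.1121e-04 m^3/s


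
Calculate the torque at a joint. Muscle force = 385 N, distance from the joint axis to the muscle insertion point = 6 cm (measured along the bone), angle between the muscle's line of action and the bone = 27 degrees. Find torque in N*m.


Torque = F * d * sin(theta)   (moment arm = d*sin(theta))
d = 6 cm = 0.06 m
Torque = 385 * 0.06 * sin(27)
Torque = 10.49 N*m


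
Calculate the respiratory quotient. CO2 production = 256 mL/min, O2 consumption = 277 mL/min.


RQ = VCO2 / VO2
RQ = 256 / 277
RQ = 0.9242


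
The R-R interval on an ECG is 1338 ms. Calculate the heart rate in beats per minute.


HR = 60 / RR_interval(s)
RR = 1338 ms = 1.338 s
HR = 60 / 1.338 = 44.84 bpm


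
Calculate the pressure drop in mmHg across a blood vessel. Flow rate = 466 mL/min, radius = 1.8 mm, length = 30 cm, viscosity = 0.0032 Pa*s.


dP = 8*mu*L*Q / (pi*r^4)
Q = 466 mL/min = 7.76667e-06 m^3/s
dP = 1808.66 Pa = 1808.66 / 133.322 mmHg = 13.57 mmHg


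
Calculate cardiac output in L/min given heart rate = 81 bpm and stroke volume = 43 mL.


CO = HR * SV
CO = 81 * 43 / 1000
CO = 3.483 L/min


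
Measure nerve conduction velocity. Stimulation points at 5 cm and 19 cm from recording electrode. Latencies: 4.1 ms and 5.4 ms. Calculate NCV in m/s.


Distance = (19 - 5) / 100 = 0.14 m
dt = (5.4 - 4.1) / 1000 = 0.0013 s
NCV = dist / dt = 107.7 m/s


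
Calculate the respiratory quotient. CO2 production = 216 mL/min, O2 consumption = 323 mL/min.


RQ = VCO2 / VO2
RQ = 216 / 323
RQ = 0.6687
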